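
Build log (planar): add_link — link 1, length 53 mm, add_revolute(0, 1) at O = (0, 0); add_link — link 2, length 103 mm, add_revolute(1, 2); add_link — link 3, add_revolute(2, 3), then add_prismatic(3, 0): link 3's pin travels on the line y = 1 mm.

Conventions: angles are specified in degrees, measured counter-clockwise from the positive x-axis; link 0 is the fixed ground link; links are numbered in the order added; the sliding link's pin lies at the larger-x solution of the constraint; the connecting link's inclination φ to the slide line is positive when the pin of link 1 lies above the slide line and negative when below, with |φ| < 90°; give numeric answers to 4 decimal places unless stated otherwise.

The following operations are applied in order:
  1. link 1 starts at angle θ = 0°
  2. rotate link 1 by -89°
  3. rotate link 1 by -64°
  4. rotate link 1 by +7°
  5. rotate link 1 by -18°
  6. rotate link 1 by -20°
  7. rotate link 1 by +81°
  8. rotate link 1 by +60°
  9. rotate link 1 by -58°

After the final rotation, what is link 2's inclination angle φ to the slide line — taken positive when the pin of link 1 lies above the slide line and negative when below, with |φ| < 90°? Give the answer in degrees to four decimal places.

geometry: r = 53 mm, L = 103 mm, e = 1 mm; θ starts at 0°
rotate link 1 by -89°: θ ← 0° -89° = -89°
rotate link 1 by -64°: θ ← -89° -64° = -153°
rotate link 1 by +7°: θ ← -153° +7° = -146°
rotate link 1 by -18°: θ ← -146° -18° = -164°
rotate link 1 by -20°: θ ← -164° -20° = -184°
rotate link 1 by +81°: θ ← -184° +81° = -103°
rotate link 1 by +60°: θ ← -103° +60° = -43°
rotate link 1 by -58°: θ ← -43° -58° = -101°
h = r sin θ − e = -52.026241 − 1 = -53.026241
sin φ = h / L = -53.026241 / 103 = -0.51481787
φ = arcsin(-0.51481787) = -30.985282°

-30.9853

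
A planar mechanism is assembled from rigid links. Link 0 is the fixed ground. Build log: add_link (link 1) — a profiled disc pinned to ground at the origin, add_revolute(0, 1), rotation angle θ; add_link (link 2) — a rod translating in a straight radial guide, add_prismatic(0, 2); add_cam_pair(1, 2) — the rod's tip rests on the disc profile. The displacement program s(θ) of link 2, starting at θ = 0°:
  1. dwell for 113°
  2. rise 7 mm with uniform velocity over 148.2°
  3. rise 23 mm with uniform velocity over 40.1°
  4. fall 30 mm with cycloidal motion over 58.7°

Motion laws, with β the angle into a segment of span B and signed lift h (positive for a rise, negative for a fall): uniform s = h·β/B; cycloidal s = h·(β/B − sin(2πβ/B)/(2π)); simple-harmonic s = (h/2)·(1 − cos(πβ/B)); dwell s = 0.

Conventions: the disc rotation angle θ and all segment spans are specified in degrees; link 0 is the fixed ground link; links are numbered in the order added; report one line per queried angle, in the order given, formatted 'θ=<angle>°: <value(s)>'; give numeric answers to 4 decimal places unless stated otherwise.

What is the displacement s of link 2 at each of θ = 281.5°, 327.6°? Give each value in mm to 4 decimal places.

seg 1 [0°–113°] dwell: s stays 0.0000
seg 2 [113°–261.2°] uniform, h=7: full span → s += 7 → s = 7.0000
seg 3 [261.2°–301.3°] uniform, h=23: θ=281.5° here. β=20.3, B=40.1. 23·20.3/40.1 = 11.6434 → s = 18.6434
seg 3 [261.2°–301.3°] uniform, h=23: full span → s += 23 → s = 30.0000
seg 4 [301.3°–360°] cycloidal, h=-30: θ=327.6° here. β=26.3, B=58.7. -30·(0.4480 − sin(2π·0.4480)/(2π)) = -11.9100 → s = 18.0900

θ=281.5°: 18.6434
θ=327.6°: 18.0900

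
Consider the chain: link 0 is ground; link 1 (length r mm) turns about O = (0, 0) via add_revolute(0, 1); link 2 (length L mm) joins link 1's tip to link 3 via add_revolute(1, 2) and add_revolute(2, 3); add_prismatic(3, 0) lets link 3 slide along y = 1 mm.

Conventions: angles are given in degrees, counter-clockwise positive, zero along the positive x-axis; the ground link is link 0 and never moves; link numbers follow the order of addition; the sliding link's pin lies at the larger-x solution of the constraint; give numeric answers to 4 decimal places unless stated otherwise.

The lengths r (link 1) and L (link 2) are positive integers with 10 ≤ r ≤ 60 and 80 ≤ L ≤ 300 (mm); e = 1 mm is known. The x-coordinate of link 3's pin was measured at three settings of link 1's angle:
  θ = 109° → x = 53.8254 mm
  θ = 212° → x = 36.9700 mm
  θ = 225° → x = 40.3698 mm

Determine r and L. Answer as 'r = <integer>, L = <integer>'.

constraint per measurement: (x − r cos θ)² + (r sin θ − e)² = L²
subtracting the θ₁ and θ₂ equations cancels the r² and L² terms:
r = (x₁² − x₂²) / (2[(x₁cos θ₁ + e sin θ₁) − (x₂cos θ₂ + e sin θ₂)]) = 50.0000 → r = 50
L² = (x₁ − r cos θ₁)² + (r sin θ₁ − e)² = 7056.0054 → L = 84.0000 → L = 84
check at θ₃=225°: x = 40.3698 (printed 40.3698) ✓

r = 50, L = 84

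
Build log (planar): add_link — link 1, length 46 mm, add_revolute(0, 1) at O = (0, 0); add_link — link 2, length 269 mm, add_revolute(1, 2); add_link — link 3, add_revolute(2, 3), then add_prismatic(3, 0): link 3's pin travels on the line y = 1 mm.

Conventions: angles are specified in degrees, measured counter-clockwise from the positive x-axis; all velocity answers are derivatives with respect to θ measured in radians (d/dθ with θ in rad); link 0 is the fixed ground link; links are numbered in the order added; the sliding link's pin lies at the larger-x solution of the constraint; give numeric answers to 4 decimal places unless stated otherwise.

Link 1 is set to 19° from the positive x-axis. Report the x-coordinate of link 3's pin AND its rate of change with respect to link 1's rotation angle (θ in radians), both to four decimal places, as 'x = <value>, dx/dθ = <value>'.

geometry: r = 46 mm, L = 269 mm, e = 1 mm
crank pin P = (r cos θ, r sin θ) = (43.493854, 14.976135)
h = r sin θ − e = 14.976135 − 1 = 13.976135
x = r cos θ + √(L² − h²) = 43.493854 + 268.636683 = 312.130538
dx/dθ = −r sin θ − h·r cos θ/√(L² − h²) (θ in radians; h = 13.976135) = -17.238953

x = 312.1305, dx/dθ = -17.2390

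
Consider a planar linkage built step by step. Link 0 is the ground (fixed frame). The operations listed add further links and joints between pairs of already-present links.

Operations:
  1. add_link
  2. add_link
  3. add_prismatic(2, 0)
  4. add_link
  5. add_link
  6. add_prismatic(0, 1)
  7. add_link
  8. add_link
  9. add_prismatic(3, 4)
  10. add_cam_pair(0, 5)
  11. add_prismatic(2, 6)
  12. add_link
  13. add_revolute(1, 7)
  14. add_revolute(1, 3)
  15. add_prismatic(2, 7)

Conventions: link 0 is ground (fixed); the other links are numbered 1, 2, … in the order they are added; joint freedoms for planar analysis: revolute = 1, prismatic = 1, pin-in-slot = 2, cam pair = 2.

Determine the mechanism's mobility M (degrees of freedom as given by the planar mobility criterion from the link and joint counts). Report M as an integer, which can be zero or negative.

(L,J1,J2)=(1,0,0); link0 fixed
link1: (2,0,0)
link2: (3,0,0)
P 2-0 [J1]: (3,1,0)
link3: (4,1,0)
link4: (5,1,0)
P 0-1 [J1]: (5,2,0)
link5: (6,2,0)
link6: (7,2,0)
P 3-4 [J1]: (7,3,0)
C 0-5 [J2]: (7,3,1)
P 2-6 [J1]: (7,4,1)
link7: (8,4,1)
R 1-7 [J1]: (8,5,1)
R 1-3 [J1]: (8,6,1)
P 2-7 [J1]: (8,7,1)
Grübler: 3·7 − 2·7 − 1 = 6

M = 6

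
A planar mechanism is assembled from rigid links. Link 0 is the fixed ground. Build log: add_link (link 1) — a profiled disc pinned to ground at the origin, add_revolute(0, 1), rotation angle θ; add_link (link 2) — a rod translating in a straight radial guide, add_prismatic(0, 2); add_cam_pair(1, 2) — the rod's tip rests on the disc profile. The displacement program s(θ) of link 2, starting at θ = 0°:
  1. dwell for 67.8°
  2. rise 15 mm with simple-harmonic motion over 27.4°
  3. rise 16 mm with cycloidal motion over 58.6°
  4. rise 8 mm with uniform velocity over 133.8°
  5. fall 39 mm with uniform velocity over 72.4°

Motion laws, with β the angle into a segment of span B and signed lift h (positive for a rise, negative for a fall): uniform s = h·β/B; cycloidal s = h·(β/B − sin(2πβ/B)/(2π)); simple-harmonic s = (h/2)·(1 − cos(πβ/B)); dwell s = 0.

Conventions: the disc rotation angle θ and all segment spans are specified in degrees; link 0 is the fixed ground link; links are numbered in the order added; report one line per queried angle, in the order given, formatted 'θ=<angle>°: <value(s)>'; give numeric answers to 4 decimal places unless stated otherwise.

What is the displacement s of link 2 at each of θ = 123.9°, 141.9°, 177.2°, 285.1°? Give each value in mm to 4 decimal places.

seg 1 [0°–67.8°] dwell: s stays 0.0000
seg 2 [67.8°–95.2°] simple-harmonic, h=15: full span → s += 15 → s = 15.0000
seg 3 [95.2°–153.8°] cycloidal, h=16: θ=123.9° here. β=28.7, B=58.6. 16·(0.4898 − sin(2π·0.4898)/(2π)) = 7.6725 → s = 22.6725
seg 3 [95.2°–153.8°] cycloidal, h=16: θ=141.9° here. β=46.7, B=58.6. 16·(0.7969 − sin(2π·0.7969)/(2π)) = 15.1874 → s = 30.1874
seg 3 [95.2°–153.8°] cycloidal, h=16: full span → s += 16 → s = 31.0000
seg 4 [153.8°–287.6°] uniform, h=8: θ=177.2° here. β=23.4, B=133.8. 8·23.4/133.8 = 1.3991 → s = 32.3991
seg 4 [153.8°–287.6°] uniform, h=8: θ=285.1° here. β=131.3, B=133.8. 8·131.3/133.8 = 7.8505 → s = 38.8505

θ=123.9°: 22.6725
θ=141.9°: 30.1874
θ=177.2°: 32.3991
θ=285.1°: 38.8505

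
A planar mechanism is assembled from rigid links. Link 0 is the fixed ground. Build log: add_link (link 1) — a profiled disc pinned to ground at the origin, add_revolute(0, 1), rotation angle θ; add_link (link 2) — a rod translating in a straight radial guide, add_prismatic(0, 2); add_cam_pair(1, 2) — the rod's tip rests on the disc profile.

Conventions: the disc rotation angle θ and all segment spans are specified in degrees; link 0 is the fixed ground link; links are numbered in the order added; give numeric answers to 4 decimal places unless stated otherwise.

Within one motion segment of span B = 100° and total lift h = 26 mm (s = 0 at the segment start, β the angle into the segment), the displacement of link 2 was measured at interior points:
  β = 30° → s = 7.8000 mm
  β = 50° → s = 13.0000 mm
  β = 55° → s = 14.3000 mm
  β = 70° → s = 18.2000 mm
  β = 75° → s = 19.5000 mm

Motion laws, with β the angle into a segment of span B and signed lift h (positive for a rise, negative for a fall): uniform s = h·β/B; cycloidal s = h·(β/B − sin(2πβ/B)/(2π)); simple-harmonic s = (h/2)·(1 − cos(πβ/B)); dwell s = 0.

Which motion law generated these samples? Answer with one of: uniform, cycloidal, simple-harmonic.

candidates at β/B = r: uniform s = h·r (linear in β); cycloidal s = h·(r − sin(2πr)/(2π)); simple-harmonic s = (h/2)(1 − cos(πr))
β=30°: printed 7.8000 | uniform 7.8000, cycloidal 3.8645, simple-harmonic 5.3588
β=50°: printed 13.0000 | uniform 13.0000, cycloidal 13.0000, simple-harmonic 13.0000
β=55°: printed 14.3000 | uniform 14.3000, cycloidal 15.5787, simple-harmonic 15.0336
β=70°: printed 18.2000 | uniform 18.2000, cycloidal 22.1355, simple-harmonic 20.6412
β=75°: printed 19.5000 | uniform 19.5000, cycloidal 23.6380, simple-harmonic 22.1924
only one law matches every sample → uniform

uniform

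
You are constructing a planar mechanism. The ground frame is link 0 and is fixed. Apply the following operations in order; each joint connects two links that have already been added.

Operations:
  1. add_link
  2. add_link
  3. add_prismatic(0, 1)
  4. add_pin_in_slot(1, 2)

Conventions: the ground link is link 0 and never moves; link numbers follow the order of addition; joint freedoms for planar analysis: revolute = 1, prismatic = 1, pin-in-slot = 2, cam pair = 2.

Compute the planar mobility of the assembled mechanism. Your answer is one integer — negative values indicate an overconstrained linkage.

(L,J1,J2)=(1,0,0); link0 fixed
link1: (2,0,0)
link2: (3,0,0)
P 0-1 [J1]: (3,1,0)
PS 1-2 [J2]: (3,1,1)
Grübler: 3·2 − 2·1 − 1 = 3

M = 3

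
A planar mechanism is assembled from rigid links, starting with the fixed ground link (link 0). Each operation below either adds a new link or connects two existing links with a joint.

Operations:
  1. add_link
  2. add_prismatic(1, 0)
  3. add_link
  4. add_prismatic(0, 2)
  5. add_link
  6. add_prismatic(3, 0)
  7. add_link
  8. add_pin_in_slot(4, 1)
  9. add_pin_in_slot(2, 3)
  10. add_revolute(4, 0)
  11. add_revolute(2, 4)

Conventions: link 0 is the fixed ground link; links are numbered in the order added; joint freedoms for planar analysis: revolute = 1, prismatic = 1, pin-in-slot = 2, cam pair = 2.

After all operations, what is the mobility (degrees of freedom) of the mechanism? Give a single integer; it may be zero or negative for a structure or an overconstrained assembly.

ground; <1,0,0>
#1 <2,0,0>
P:1↔0 J1 <2,1,0>
#2 <3,1,0>
P:0↔2 J1 <3,2,0>
#3 <4,2,0>
P:3↔0 J1 <4,3,0>
#4 <5,3,0>
PS:4↔1 J2 <5,3,1>
PS:2↔3 J2 <5,3,2>
R:4↔0 J1 <5,4,2>
R:2↔4 J1 <5,5,2>
3×4 − 2×5 − 1×2 = 0

M = 0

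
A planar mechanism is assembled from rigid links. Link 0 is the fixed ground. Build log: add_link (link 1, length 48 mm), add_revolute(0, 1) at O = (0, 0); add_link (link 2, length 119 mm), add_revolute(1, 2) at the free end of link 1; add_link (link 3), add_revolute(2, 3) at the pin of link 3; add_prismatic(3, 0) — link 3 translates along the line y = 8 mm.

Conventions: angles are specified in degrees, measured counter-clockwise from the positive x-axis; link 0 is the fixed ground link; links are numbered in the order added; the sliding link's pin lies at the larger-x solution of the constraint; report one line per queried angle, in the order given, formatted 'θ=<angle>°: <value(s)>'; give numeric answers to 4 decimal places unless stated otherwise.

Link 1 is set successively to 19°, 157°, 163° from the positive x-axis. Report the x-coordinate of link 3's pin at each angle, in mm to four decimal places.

geometry: r = 48 mm, L = 119 mm, e = 8 mm
θ=19°: crank pin P = (r cos θ, r sin θ) = (45.384892, 15.627271)
θ=19°: h = r sin θ − e = 15.627271 − 8 = 7.627271
θ=19°: x = r cos θ + √(L² − h²) = 45.384892 + 118.755315 = 164.140206
θ=157°: crank pin P = (r cos θ, r sin θ) = (-44.184233, 18.755094)
θ=157°: h = r sin θ − e = 18.755094 − 8 = 10.755094
θ=157°: x = r cos θ + √(L² − h²) = -44.184233 + 118.512986 = 74.328753
θ=163°: crank pin P = (r cos θ, r sin θ) = (-45.902628, 14.033842)
θ=163°: h = r sin θ − e = 14.033842 − 8 = 6.033842
θ=163°: x = r cos θ + √(L² − h²) = -45.902628 + 118.846930 = 72.944302

θ=19°: 164.1402
θ=157°: 74.3288
θ=163°: 72.9443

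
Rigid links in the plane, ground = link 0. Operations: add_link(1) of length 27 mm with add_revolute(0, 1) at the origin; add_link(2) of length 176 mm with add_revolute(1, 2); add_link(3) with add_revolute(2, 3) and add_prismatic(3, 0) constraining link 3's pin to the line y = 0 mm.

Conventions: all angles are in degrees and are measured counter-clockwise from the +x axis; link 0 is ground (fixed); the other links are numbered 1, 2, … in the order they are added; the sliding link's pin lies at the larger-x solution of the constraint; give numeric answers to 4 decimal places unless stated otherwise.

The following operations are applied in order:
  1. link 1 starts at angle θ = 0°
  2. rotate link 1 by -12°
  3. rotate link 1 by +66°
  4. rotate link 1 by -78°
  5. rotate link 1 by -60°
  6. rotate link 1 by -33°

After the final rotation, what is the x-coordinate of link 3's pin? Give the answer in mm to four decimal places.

geometry: r = 27 mm, L = 176 mm, e = 0 mm; θ starts at 0°
rotate link 1 by -12°: θ ← 0° -12° = -12°
rotate link 1 by +66°: θ ← -12° +66° = 54°
rotate link 1 by -78°: θ ← 54° -78° = -24°
rotate link 1 by -60°: θ ← -24° -60° = -84°
rotate link 1 by -33°: θ ← -84° -33° = -117°
crank pin P = (r cos θ, r sin θ) = (-12.257743, -24.057176)
h = r sin θ − e = -24.057176 − 0 = -24.057176
x = r cos θ + √(L² − h²) = -12.257743 + 174.348078 = 162.090334

162.0903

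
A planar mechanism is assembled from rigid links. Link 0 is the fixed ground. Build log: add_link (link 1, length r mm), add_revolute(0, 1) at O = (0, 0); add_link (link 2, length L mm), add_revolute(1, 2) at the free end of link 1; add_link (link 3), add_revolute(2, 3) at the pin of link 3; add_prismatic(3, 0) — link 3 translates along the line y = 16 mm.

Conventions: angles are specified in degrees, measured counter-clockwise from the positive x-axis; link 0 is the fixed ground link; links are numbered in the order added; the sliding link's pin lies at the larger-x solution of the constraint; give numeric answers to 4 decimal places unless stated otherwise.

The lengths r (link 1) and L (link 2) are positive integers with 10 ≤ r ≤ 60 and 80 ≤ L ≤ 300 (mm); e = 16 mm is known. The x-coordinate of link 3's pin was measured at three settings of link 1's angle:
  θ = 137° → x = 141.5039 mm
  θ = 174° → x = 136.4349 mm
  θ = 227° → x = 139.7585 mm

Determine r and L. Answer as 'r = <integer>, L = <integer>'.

constraint per measurement: (x − r cos θ)² + (r sin θ − e)² = L²
subtracting the θ₁ and θ₂ equations cancels the r² and L² terms:
r = (x₁² − x₂²) / (2[(x₁cos θ₁ + e sin θ₁) − (x₂cos θ₂ + e sin θ₂)]) = 16.9999 → r = 17
L² = (x₁ − r cos θ₁)² + (r sin θ₁ − e)² = 23715.9862 → L = 154.0000 → L = 154
check at θ₃=227°: x = 139.7585 (printed 139.7585) ✓

r = 17, L = 154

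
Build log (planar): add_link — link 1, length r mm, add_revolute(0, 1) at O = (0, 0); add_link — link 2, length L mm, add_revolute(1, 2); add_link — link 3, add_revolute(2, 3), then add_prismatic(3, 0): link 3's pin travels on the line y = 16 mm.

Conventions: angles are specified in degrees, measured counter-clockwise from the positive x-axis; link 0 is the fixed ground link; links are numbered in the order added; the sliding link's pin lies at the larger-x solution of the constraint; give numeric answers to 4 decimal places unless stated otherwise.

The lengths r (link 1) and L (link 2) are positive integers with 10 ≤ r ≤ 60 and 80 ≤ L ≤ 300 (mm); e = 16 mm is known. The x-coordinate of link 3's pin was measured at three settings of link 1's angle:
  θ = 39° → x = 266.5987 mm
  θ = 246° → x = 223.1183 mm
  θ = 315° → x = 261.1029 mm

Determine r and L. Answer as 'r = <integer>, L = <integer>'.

constraint per measurement: (x − r cos θ)² + (r sin θ − e)² = L²
subtracting the θ₁ and θ₂ equations cancels the r² and L² terms:
r = (x₁² − x₂²) / (2[(x₁cos θ₁ + e sin θ₁) − (x₂cos θ₂ + e sin θ₂)]) = 33.0000 → r = 33
L² = (x₁ − r cos θ₁)² + (r sin θ₁ − e)² = 58081.0217 → L = 241.0000 → L = 241
check at θ₃=315°: x = 261.1029 (printed 261.1029) ✓

r = 33, L = 241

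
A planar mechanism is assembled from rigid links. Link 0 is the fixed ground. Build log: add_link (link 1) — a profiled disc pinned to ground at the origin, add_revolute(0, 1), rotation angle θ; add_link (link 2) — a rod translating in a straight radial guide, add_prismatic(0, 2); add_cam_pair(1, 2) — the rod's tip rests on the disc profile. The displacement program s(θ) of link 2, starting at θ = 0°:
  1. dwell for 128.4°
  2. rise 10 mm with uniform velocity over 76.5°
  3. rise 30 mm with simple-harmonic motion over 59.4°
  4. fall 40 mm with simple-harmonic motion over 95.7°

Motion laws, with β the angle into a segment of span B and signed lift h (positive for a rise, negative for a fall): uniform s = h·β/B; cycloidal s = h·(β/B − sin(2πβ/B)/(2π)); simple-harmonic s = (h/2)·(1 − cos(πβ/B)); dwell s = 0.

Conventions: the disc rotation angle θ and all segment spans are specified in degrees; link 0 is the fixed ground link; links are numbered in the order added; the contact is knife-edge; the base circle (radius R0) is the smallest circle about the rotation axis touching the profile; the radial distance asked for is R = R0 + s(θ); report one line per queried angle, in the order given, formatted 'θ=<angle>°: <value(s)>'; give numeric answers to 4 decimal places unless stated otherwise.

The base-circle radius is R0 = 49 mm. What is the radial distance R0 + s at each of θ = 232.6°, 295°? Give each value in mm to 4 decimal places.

seg 1 [0°–128.4°] dwell: s stays 0.0000
seg 2 [128.4°–204.9°] uniform, h=10: full span → s += 10 → s = 10.0000
seg 3 [204.9°–264.3°] simple-harmonic, h=30: θ=232.6° here. β=27.7, B=59.4. 30/2·(1 − cos(π·0.4663)) = 13.4163 → s = 23.4163
seg 3 [204.9°–264.3°] simple-harmonic, h=30: full span → s += 30 → s = 40.0000
seg 4 [264.3°–360°] simple-harmonic, h=-40: θ=295° here. β=30.7, B=95.7. -40/2·(1 − cos(π·0.3208)) = -9.3256 → s = 30.6744
θ=232.6°: R = R0 + s = 49 + 23.4163 = 72.4163
θ=295°: R = R0 + s = 49 + 30.6744 = 79.6744

θ=232.6°: 72.4163
θ=295°: 79.6744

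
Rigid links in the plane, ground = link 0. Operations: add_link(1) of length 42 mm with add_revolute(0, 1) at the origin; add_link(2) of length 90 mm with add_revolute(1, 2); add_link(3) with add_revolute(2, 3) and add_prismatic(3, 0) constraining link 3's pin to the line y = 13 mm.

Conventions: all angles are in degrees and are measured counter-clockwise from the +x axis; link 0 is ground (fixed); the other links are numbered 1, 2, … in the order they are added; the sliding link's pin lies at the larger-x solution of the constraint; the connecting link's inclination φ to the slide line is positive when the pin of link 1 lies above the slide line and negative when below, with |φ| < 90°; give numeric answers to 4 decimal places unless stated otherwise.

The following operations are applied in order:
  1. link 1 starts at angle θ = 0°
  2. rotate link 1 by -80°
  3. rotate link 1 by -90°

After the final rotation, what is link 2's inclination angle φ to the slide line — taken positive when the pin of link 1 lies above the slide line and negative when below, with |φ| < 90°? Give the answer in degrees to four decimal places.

geometry: r = 42 mm, L = 90 mm, e = 13 mm; θ starts at 0°
rotate link 1 by -80°: θ ← 0° -80° = -80°
rotate link 1 by -90°: θ ← -80° -90° = -170°
h = r sin θ − e = -7.293223 − 13 = -20.293223
sin φ = h / L = -20.293223 / 90 = -0.22548026
φ = arcsin(-0.22548026) = -13.031121°

-13.0311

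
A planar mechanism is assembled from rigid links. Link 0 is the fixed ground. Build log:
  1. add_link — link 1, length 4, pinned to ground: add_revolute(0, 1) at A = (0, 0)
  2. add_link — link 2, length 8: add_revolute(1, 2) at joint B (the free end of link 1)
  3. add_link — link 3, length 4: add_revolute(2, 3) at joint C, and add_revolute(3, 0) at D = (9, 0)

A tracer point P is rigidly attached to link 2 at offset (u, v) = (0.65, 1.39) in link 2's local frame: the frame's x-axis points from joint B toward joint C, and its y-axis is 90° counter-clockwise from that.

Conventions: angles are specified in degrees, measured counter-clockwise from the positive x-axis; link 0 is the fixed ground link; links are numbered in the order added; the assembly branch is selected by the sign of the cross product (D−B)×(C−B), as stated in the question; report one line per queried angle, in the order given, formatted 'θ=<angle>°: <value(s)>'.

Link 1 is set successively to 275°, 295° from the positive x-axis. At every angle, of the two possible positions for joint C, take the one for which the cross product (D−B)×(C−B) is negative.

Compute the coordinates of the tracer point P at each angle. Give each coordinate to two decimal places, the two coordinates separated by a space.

A=(0,0), D=(9.00,0)
θ=275°: B = A + 4.00·(cos275°, sin275°) = (0.3486, -3.9848)
θ=275°: |BD| = 9.5250
θ=275°: circle(B,8.00) ∩ circle(D,4.00): a=7.2822, h=3.3121
θ=275°:   candidates: C₊=(5.5773,2.0701) cross=31.547; C₋=(8.3485,-3.9466) cross=-31.547
θ=275°:   branch - wants cross < 0 → take C=(8.3485,-3.9466) (cross=-31.547)
θ=275°: ex = (C−B)/|BC| = (1.0000,0.0048); ey = (-0.0048,1.0000)
θ=275°: P = B + 0.65·ex + 1.39·ey = (0.9920,-2.5917)
θ=295°: B = A + 4.00·(cos295°, sin295°) = (1.6905, -3.6252)
θ=295°: |BD| = 8.1591
θ=295°: circle(B,8.00) ∩ circle(D,4.00): a=7.0211, h=3.8347
θ=295°:   candidates: C₊=(6.2766,2.9297) cross=31.288; C₋=(9.6842,-3.9410) cross=-31.288
θ=295°:   branch - wants cross < 0 → take C=(9.6842,-3.9410) (cross=-31.288)
θ=295°: ex = (C−B)/|BC| = (0.9992,-0.0395); ey = (0.0395,0.9992)
θ=295°: P = B + 0.65·ex + 1.39·ey = (2.3948,-2.2620)

θ=275°: 0.99 -2.59
θ=295°: 2.39 -2.26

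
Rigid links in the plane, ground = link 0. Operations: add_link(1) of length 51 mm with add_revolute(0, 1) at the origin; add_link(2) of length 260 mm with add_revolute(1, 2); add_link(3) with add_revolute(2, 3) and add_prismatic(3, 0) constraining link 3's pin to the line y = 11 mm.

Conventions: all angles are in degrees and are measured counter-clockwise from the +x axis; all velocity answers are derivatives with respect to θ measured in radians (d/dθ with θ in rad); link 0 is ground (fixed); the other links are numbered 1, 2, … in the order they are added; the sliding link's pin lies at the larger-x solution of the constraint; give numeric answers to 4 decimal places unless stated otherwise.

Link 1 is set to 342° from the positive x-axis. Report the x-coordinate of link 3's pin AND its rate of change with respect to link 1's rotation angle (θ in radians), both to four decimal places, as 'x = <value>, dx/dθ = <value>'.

geometry: r = 51 mm, L = 260 mm, e = 11 mm
crank pin P = (r cos θ, r sin θ) = (48.503882, -15.759867)
h = r sin θ − e = -15.759867 − 11 = -26.759867
x = r cos θ + √(L² − h²) = 48.503882 + 258.619237 = 307.123119
dx/dθ = −r sin θ − h·r cos θ/√(L² − h²) (θ in radians; h = -26.759867) = 20.778664

x = 307.1231, dx/dθ = 20.7787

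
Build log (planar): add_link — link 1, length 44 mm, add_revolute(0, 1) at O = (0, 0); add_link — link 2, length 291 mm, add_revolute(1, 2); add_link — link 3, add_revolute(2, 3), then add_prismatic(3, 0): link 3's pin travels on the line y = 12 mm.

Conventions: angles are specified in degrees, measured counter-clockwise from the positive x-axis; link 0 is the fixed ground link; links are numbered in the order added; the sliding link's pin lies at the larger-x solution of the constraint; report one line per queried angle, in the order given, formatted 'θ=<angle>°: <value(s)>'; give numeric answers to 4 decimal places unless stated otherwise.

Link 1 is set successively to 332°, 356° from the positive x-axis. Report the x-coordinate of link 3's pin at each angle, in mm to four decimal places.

geometry: r = 44 mm, L = 291 mm, e = 12 mm
θ=332°: crank pin P = (r cos θ, r sin θ) = (38.849694, -20.656749)
θ=332°: h = r sin θ − e = -20.656749 − 12 = -32.656749
θ=332°: x = r cos θ + √(L² − h²) = 38.849694 + 289.161783 = 328.011477
θ=356°: crank pin P = (r cos θ, r sin θ) = (43.892818, -3.069285)
θ=356°: h = r sin θ − e = -3.069285 − 12 = -15.069285
θ=356°: x = r cos θ + √(L² − h²) = 43.892818 + 290.609561 = 334.502379

θ=332°: 328.0115
θ=356°: 334.5024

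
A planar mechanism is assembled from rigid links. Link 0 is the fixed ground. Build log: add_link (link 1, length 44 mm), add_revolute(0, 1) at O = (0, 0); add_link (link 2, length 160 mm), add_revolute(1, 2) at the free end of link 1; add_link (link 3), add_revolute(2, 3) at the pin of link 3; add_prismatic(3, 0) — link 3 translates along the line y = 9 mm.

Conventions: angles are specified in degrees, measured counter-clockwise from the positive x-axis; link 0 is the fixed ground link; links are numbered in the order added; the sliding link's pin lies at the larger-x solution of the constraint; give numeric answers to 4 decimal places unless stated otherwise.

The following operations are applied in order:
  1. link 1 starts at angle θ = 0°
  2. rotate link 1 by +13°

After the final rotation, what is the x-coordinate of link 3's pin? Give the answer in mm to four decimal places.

geometry: r = 44 mm, L = 160 mm, e = 9 mm; θ starts at 0°
rotate link 1 by +13°: θ ← 0° +13° = 13°
crank pin P = (r cos θ, r sin θ) = (42.872283, 9.897846)
h = r sin θ − e = 9.897846 − 9 = 0.897846
x = r cos θ + √(L² − h²) = 42.872283 + 159.997481 = 202.869764

202.8698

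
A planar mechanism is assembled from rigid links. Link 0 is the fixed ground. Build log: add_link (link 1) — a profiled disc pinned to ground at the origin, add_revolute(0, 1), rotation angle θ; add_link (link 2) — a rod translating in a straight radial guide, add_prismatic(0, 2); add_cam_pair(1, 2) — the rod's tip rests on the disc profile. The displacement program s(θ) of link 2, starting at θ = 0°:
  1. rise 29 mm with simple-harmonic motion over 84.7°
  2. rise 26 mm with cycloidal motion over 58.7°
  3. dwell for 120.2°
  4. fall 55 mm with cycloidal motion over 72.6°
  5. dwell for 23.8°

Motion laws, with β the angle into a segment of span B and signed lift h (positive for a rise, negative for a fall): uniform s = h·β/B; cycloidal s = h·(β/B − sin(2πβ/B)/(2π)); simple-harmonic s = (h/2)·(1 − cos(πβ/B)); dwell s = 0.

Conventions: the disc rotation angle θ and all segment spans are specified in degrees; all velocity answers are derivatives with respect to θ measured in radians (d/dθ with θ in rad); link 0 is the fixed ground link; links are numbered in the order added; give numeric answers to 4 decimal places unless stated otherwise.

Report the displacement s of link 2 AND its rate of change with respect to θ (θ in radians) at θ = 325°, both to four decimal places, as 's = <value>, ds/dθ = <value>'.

seg 1 [0°–84.7°] simple-harmonic, h=29: full span → s += 29 → s = 29.0000
seg 2 [84.7°–143.4°] cycloidal, h=26: full span → s += 26 → s = 55.0000
seg 3 [143.4°–263.6°] dwell: s stays 55.0000
seg 4 [263.6°–336.2°] cycloidal, h=-55: θ=325° here. β=61.4, B=72.6. -55·(0.8457 − sin(2π·0.8457)/(2π)) = -53.7324 → s = 1.2676
velocity in seg [263.6°–336.2°] (cycloidal), θ in radians: β = 61.4° = 1.0716 rad, B = 72.6° = 1.2671 rad; ds/dθ = (h/B)(1 − cos(2πβ/B)) = ((-55)/1.2671)(1 − cos(2π·0.8457)) = -18.843749 mm/rad

s = 1.2676, ds/dθ = -18.8437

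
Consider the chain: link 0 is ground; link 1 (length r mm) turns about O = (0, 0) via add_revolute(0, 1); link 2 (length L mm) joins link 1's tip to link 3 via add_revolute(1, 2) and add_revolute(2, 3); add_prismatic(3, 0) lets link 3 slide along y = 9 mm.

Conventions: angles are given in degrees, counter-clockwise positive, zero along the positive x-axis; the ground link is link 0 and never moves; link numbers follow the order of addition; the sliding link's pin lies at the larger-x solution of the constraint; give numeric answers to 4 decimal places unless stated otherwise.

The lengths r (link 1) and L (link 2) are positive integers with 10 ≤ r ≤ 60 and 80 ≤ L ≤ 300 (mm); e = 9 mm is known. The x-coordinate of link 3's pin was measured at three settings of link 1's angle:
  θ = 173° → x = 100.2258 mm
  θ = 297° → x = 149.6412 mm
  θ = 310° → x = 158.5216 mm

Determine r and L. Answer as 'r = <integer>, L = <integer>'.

constraint per measurement: (x − r cos θ)² + (r sin θ − e)² = L²
subtracting the θ₁ and θ₂ equations cancels the r² and L² terms:
r = (x₁² − x₂²) / (2[(x₁cos θ₁ + e sin θ₁) − (x₂cos θ₂ + e sin θ₂)]) = 39.0000 → r = 39
L² = (x₁ − r cos θ₁)² + (r sin θ₁ − e)² = 19320.9998 → L = 139.0000 → L = 139
check at θ₃=310°: x = 158.5216 (printed 158.5216) ✓

r = 39, L = 139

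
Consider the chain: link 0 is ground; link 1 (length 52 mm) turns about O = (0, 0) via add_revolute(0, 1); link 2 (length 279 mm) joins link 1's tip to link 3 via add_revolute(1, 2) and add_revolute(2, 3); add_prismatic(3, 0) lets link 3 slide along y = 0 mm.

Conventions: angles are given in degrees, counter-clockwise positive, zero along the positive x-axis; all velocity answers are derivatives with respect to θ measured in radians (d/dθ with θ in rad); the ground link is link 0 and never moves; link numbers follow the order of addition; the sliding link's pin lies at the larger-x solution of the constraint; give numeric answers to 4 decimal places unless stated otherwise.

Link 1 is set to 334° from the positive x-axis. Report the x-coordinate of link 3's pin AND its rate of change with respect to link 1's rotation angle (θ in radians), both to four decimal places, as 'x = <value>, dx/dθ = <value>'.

geometry: r = 52 mm, L = 279 mm, e = 0 mm
crank pin P = (r cos θ, r sin θ) = (46.737290, -22.795300)
h = r sin θ − e = -22.795300 − 0 = -22.795300
x = r cos θ + √(L² − h²) = 46.737290 + 278.067212 = 324.804502
dx/dθ = −r sin θ − h·r cos θ/√(L² − h²) (θ in radians; h = -22.795300) = 26.626713

x = 324.8045, dx/dθ = 26.6267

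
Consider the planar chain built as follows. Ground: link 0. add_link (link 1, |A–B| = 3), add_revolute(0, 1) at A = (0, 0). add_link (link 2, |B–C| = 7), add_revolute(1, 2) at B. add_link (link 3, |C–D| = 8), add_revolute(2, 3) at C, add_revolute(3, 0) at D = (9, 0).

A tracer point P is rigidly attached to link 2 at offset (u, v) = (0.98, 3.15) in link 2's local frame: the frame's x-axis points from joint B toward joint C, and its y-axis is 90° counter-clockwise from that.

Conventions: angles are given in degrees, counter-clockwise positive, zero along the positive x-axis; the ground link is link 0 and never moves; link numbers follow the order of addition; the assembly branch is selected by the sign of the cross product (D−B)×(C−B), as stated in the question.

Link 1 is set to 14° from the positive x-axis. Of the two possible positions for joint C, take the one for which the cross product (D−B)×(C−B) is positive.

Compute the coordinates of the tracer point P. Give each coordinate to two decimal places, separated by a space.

A=(0,0), D=(9.00,0)
B = A + 3.00·(cos14°, sin14°) = (2.9109, 0.7258)
|BD| = 6.1322
circle(B,7.00) ∩ circle(D,8.00): a=1.8431, h=6.7530
  candidates: C₊=(5.5402,7.2132) cross=41.411; C₋=(3.9418,-6.1979) cross=-41.411
  branch + wants cross > 0 → take C=(5.5402,7.2132) (cross=41.411)
ex = (C−B)/|BC| = (0.3756,0.9268); ey = (-0.9268,0.3756)
P = B + 0.98·ex + 3.15·ey = (0.3597,2.8172)

0.36 2.82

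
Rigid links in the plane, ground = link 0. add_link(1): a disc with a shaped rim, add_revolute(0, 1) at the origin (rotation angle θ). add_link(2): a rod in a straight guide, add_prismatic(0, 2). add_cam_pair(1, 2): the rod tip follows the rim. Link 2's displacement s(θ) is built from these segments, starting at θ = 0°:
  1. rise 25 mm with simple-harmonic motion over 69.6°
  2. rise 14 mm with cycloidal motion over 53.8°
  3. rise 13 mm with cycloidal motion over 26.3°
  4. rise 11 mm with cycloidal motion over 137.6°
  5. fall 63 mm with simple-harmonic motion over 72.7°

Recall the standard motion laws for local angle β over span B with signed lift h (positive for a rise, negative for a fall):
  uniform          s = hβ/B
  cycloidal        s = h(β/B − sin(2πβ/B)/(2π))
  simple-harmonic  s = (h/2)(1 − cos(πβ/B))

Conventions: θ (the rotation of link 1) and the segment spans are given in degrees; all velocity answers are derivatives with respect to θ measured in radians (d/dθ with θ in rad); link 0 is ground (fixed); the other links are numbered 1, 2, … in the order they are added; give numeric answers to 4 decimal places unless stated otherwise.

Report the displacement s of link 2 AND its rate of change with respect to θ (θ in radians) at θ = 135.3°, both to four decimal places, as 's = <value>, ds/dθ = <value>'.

segment 1 (0° to 69.6°, simple-harmonic, h = 25) is passed completely: s = 0.0000 + (25) = 25.0000
segment 2 (69.6° to 123.4°, cycloidal, h = 14) is passed completely: s = 25.0000 + (14) = 39.0000
θ = 135.3° falls in segment 3 (123.4° to 149.7°, cycloidal, h = 13): β = 135.3 − 123.4 = 11.9°, B = 26.3°; Δs = 13·(0.4525 − sin(2π·0.4525)/(2π)) = 5.2734; s = 39.0000 + 5.2734 = 44.2734
velocity in seg [123.4°–149.7°] (cycloidal), θ in radians: β = 11.9° = 0.2077 rad, B = 26.3° = 0.4590 rad; ds/dθ = (h/B)(1 − cos(2πβ/B)) = (13/0.4590)(1 − cos(2π·0.4525)) = 55.388732 mm/rad

s = 44.2734, ds/dθ = 55.3887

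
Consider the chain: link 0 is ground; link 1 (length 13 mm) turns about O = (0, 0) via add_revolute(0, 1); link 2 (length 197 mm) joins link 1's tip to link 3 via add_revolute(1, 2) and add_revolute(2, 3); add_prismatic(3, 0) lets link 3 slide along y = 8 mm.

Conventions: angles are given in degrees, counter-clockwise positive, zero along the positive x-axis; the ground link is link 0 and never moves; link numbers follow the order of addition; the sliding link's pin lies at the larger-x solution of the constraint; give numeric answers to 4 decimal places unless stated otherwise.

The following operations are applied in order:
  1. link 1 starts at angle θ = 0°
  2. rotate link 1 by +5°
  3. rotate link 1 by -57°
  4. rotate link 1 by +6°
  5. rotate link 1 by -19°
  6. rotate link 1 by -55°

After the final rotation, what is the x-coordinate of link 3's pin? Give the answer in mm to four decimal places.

geometry: r = 13 mm, L = 197 mm, e = 8 mm; θ starts at 0°
rotate link 1 by +5°: θ ← 0° +5° = 5°
rotate link 1 by -57°: θ ← 5° -57° = -52°
rotate link 1 by +6°: θ ← -52° +6° = -46°
rotate link 1 by -19°: θ ← -46° -19° = -65°
rotate link 1 by -55°: θ ← -65° -55° = -120°
crank pin P = (r cos θ, r sin θ) = (-6.500000, -11.258330)
h = r sin θ − e = -11.258330 − 8 = -19.258330
x = r cos θ + √(L² − h²) = -6.500000 + 196.056412 = 189.556412

189.5564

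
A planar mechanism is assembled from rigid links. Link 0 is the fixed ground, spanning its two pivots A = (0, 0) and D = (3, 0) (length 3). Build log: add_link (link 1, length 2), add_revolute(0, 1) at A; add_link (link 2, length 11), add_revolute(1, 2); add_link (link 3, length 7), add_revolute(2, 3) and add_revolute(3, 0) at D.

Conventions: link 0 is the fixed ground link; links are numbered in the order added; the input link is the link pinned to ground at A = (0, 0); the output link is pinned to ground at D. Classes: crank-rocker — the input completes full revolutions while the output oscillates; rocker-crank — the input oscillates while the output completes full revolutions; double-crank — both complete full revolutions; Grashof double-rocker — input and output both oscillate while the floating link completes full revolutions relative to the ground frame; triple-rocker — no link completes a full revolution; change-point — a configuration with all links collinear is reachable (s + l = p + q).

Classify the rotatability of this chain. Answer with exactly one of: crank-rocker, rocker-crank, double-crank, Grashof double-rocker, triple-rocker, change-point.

lengths: ground=3, input=2, coupler=11, output=7
sorted: s=2 (shortest), l=11 (longest), p+q=10
s + l = 13 vs p + q = 10
s + l > p + q → non-Grashof → no link fully rotates → triple-rocker

triple-rocker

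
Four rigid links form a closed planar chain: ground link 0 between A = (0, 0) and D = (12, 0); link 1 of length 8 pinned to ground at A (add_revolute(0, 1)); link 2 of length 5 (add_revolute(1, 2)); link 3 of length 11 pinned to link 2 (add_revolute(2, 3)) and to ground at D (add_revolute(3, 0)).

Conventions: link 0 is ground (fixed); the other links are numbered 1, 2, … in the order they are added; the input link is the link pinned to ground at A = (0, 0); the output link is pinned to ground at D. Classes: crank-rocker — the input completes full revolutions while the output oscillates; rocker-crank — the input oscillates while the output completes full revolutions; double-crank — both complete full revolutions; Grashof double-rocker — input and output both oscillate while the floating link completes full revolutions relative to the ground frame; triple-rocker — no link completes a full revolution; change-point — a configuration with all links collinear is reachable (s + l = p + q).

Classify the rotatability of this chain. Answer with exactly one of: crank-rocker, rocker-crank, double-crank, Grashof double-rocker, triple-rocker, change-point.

lengths: ground=12, input=8, coupler=5, output=11
sorted: s=5 (shortest), l=12 (longest), p+q=19
s + l = 17 vs p + q = 19
s + l < p + q (Grashof) with shortest = coupler link → Grashof double-rocker

Grashof double-rocker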